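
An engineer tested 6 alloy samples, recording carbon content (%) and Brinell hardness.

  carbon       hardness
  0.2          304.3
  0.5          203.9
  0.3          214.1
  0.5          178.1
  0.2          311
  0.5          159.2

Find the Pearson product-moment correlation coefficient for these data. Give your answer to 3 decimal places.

n = 6, Σx = 2.2, Σy = 1370.6, Σx² = 0.92, Σy² = 333797.76, Σxy = 457.89
nΣxy − ΣxΣy = 2747.34 − 3015.32 = -267.98
nΣx² − (Σx)² = 5.52 − 4.84 = 0.68; nΣy² − (Σy)² = 2002786.56 − 1878544.36 = 124242.2
r = -267.98 / √(0.68 × 124242.2) = -267.98 / 290.6625 ≈ -0.922

-0.922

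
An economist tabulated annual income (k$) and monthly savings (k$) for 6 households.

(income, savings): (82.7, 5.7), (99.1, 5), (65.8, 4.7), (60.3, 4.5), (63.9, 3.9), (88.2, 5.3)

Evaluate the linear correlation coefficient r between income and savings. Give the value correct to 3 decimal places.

n = 6, Σx = 460, Σy = 29.1, Σx² = 36488.28, Σy² = 143.13, Σxy = 2264.17
nΣxy − ΣxΣy = 13585.02 − 13386 = 199.02
nΣx² − (Σx)² = 218929.68 − 211600 = 7329.68; nΣy² − (Σy)² = 858.78 − 846.81 = 11.97
r = 199.02 / √(7329.68 × 11.97) = 199.02 / 296.2031 ≈ 0.672

0.672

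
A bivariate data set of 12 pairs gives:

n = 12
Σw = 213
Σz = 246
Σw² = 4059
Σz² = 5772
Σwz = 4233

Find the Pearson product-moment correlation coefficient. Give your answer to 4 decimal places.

-0.2964

r = (nΣwz − ΣwΣz) / √[(nΣw² − (Σw)²)(nΣz² − (Σz)²)]
Numerator: 12×4233 − 213×246 = -1602
Denominator: √[(48708 − 45369)(69264 − 60516)] = √[3339 × 8748] = 5404.5881
r = -1602 / 5404.5881 ≈ -0.2964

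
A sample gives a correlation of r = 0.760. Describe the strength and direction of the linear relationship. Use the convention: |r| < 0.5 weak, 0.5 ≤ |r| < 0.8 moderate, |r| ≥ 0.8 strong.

r = 0.760 > 0 so the relationship is positive.
|r| = 0.760, which falls in the moderate range.

moderate positive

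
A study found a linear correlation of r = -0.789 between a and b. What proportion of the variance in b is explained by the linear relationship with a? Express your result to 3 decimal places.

0.623

r² = (-0.789)² = 0.623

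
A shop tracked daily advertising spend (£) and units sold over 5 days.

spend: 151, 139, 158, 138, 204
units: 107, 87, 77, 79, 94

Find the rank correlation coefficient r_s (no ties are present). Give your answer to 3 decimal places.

Rank spend: 3, 2, 4, 1, 5
Rank units: 5, 3, 1, 2, 4
d = rank(spend) − rank(units): -2, -1, 3, -1, 1; Σd² = 16
ρ = 1 − 6Σd² / [n(n²−1)] = 1 − 6×16 / (5×24) = 1 − 96/120 ≈ 0.200

0.200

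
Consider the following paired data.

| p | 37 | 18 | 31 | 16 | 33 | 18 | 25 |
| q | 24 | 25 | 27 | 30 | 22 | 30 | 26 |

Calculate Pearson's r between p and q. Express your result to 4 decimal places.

-0.7185

n = 7, Σp = 178, Σq = 184, Σp² = 4948, Σq² = 4890, Σpq = 4571
nΣpq − ΣpΣq = 31997 − 32752 = -755
nΣp² − (Σp)² = 34636 − 31684 = 2952; nΣq² − (Σq)² = 34230 − 33856 = 374
r = -755 / √(2952 × 374) = -755 / 1050.7369 ≈ -0.7185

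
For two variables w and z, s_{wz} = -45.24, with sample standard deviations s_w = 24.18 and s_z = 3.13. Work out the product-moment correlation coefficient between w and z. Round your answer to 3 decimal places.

r = Cov(w,z) / (s_w · s_z) = -45.24 / (24.18 × 3.13)
  = -45.24 / 75.6834 ≈ -0.598

-0.598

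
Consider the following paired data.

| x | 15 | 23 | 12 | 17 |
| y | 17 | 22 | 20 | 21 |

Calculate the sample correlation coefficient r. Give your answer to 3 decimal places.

0.598

n = 4, Σx = 67, Σy = 80, Σx² = 1187, Σy² = 1614, Σxy = 1358
nΣxy − ΣxΣy = 5432 − 5360 = 72
nΣx² − (Σx)² = 4748 − 4489 = 259; nΣy² − (Σy)² = 6456 − 6400 = 56
r = 72 / √(259 × 56) = 72 / 120.4326 ≈ 0.598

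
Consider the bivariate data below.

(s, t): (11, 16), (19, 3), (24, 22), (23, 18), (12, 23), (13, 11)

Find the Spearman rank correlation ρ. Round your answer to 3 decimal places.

0.086

Rank s: 1, 4, 6, 5, 2, 3
Rank t: 3, 1, 5, 4, 6, 2
d = rank(s) − rank(t): -2, 3, 1, 1, -4, 1; Σd² = 32
ρ = 1 − 6Σd² / [n(n²−1)] = 1 − 6×32 / (6×35) = 1 − 192/210 ≈ 0.086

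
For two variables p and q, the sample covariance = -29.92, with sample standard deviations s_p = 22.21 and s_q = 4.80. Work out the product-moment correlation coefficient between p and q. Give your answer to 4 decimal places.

-0.2807

r = Cov(p,q) / (s_p · s_q) = -29.92 / (22.21 × 4.80)
  = -29.92 / 106.6080 ≈ -0.2807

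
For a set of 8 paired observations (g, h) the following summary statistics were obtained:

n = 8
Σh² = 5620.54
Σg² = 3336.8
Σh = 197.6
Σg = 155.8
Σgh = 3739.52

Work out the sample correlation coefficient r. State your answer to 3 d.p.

r = (nΣgh − ΣgΣh) / √[(nΣg² − (Σg)²)(nΣh² − (Σh)²)]
Numerator: 8×3739.52 − 155.8×197.6 = -869.92
Denominator: √[(26694.4 − 24273.64)(44964.32 − 39045.76)] = √[2420.76 × 5918.56] = 3785.1570
r = -869.92 / 3785.1570 ≈ -0.230

-0.230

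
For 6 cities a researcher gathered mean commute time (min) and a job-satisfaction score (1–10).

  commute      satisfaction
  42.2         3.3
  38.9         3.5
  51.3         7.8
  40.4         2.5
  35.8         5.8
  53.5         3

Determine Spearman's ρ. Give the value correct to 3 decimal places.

Rank commute: 4, 2, 5, 3, 1, 6
Rank satisfaction: 3, 4, 6, 1, 5, 2
d = rank(commute) − rank(satisfaction): 1, -2, -1, 2, -4, 4; Σd² = 42
ρ = 1 − 6Σd² / [n(n²−1)] = 1 − 6×42 / (6×35) = 1 − 252/210 ≈ -0.200

-0.200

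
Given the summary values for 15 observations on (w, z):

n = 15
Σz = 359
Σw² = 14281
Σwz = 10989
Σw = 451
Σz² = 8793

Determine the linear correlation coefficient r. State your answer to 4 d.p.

r = (nΣwz − ΣwΣz) / √[(nΣw² − (Σw)²)(nΣz² − (Σz)²)]
Numerator: 15×10989 − 451×359 = 2926
Denominator: √[(214215 − 203401)(131895 − 128881)] = √[10814 × 3014] = 5709.0626
r = 2926 / 5709.0626 ≈ 0.5125

0.5125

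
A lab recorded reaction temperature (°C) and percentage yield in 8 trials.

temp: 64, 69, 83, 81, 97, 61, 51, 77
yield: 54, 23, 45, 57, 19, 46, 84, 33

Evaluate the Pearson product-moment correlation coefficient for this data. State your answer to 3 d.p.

n = 8, Σx = 583, Σy = 361, Σx² = 43967, Σy² = 19341, Σxy = 24869
nΣxy − ΣxΣy = 198952 − 210463 = -11511
nΣx² − (Σx)² = 351736 − 339889 = 11847; nΣy² − (Σy)² = 154728 − 130321 = 24407
r = -11511 / √(11847 × 24407) = -11511 / 17004.4032 ≈ -0.677

-0.677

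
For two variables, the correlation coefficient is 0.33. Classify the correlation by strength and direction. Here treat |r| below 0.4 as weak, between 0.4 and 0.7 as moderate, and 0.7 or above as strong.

weak positive

r = 0.33 > 0 so the relationship is positive.
|r| = 0.33, which falls in the weak range.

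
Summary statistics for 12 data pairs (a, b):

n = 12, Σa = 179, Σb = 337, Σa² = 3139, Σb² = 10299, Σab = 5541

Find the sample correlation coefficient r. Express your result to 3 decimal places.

0.822

r = (nΣab − ΣaΣb) / √[(nΣa² − (Σa)²)(nΣb² − (Σb)²)]
Numerator: 12×5541 − 179×337 = 6169
Denominator: √[(37668 − 32041)(123588 − 113569)] = √[5627 × 10019] = 7508.4561
r = 6169 / 7508.4561 ≈ 0.822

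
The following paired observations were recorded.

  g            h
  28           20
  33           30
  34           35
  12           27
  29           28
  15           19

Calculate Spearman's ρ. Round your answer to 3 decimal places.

Rank g: 3, 5, 6, 1, 4, 2
Rank h: 2, 5, 6, 3, 4, 1
d = rank(g) − rank(h): 1, 0, 0, -2, 0, 1; Σd² = 6
ρ = 1 − 6Σd² / [n(n²−1)] = 1 − 6×6 / (6×35) = 1 − 36/210 ≈ 0.829

0.829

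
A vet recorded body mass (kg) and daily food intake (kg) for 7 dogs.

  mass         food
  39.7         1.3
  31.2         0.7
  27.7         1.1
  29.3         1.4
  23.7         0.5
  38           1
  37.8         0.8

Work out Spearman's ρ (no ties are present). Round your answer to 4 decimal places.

0.3214

Rank mass: 7, 4, 2, 3, 1, 6, 5
Rank food: 6, 2, 5, 7, 1, 4, 3
d = rank(mass) − rank(food): 1, 2, -3, -4, 0, 2, 2; Σd² = 38
ρ = 1 − 6Σd² / [n(n²−1)] = 1 − 6×38 / (7×48) = 1 − 228/336 ≈ 0.3214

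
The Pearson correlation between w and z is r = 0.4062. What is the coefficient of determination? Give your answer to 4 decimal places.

0.1650

r² = (0.4062)² = 0.1650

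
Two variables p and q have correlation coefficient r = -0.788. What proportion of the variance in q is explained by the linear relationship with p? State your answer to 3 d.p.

0.621

r² = (-0.788)² = 0.621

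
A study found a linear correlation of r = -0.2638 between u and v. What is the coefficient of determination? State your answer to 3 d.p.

r² = (-0.2638)² = 0.070

0.070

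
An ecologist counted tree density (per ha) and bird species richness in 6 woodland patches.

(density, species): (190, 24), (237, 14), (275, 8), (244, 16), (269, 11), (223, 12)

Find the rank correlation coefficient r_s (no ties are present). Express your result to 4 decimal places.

Rank density: 1, 3, 6, 4, 5, 2
Rank species: 6, 4, 1, 5, 2, 3
d = rank(density) − rank(species): -5, -1, 5, -1, 3, -1; Σd² = 62
ρ = 1 − 6Σd² / [n(n²−1)] = 1 − 6×62 / (6×35) = 1 − 372/210 ≈ -0.7714

-0.7714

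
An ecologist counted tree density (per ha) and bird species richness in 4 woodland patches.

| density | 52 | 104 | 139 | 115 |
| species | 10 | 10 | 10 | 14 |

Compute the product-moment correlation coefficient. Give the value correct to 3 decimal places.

0.227

n = 4, Σx = 410, Σy = 44, Σx² = 46066, Σy² = 496, Σxy = 4560
nΣxy − ΣxΣy = 18240 − 18040 = 200
nΣx² − (Σx)² = 184264 − 168100 = 16164; nΣy² − (Σy)² = 1984 − 1936 = 48
r = 200 / √(16164 × 48) = 200 / 880.8360 ≈ 0.227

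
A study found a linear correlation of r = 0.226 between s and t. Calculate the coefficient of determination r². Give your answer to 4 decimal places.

0.0511

r² = (0.226)² = 0.0511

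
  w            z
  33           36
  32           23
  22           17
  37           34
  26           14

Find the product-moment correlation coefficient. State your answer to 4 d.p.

0.8490

n = 5, Σw = 150, Σz = 124, Σw² = 4642, Σz² = 3466, Σwz = 3920
nΣwz − ΣwΣz = 19600 − 18600 = 1000
nΣw² − (Σw)² = 23210 − 22500 = 710; nΣz² − (Σz)² = 17330 − 15376 = 1954
r = 1000 / √(710 × 1954) = 1000 / 1177.8540 ≈ 0.8490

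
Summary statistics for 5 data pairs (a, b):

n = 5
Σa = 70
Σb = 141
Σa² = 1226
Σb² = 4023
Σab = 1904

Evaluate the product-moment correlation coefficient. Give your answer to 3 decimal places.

r = (nΣab − ΣaΣb) / √[(nΣa² − (Σa)²)(nΣb² − (Σb)²)]
Numerator: 5×1904 − 70×141 = -350
Denominator: √[(6130 − 4900)(20115 − 19881)] = √[1230 × 234] = 536.4886
r = -350 / 536.4886 ≈ -0.652

-0.652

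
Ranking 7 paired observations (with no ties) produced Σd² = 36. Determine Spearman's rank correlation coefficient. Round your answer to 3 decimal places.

0.357

ρ = 1 − 6Σd² / [n(n²−1)] = 1 − 6×36 / (7×48)
  = 1 − 216/336 = 1 − 0.6429 ≈ 0.357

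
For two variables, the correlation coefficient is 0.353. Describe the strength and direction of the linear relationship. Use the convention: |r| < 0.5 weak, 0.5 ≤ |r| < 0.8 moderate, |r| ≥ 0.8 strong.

weak positive

r = 0.353 > 0 so the relationship is positive.
|r| = 0.353, which falls in the weak range.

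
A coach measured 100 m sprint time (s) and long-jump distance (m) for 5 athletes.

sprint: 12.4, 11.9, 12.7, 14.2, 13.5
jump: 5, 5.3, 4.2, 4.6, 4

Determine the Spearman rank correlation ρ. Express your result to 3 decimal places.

-0.700

Rank sprint: 2, 1, 3, 5, 4
Rank jump: 4, 5, 2, 3, 1
d = rank(sprint) − rank(jump): -2, -4, 1, 2, 3; Σd² = 34
ρ = 1 − 6Σd² / [n(n²−1)] = 1 − 6×34 / (5×24) = 1 − 204/120 ≈ -0.700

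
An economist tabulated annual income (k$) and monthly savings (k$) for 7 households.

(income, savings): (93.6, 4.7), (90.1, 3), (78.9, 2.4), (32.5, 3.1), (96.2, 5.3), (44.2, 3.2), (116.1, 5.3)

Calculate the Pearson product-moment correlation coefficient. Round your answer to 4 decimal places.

0.6427

n = 7, Σx = 551.6, Σy = 27, Σx² = 48847.72, Σy² = 112.88, Σxy = 2266.96
nΣxy − ΣxΣy = 15868.72 − 14893.2 = 975.52
nΣx² − (Σx)² = 341934.04 − 304262.56 = 37671.48; nΣy² − (Σy)² = 790.16 − 729 = 61.16
r = 975.52 / √(37671.48 × 61.16) = 975.52 / 1517.8892 ≈ 0.6427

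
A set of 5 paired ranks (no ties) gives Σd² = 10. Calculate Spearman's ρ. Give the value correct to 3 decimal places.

ρ = 1 − 6Σd² / [n(n²−1)] = 1 − 6×10 / (5×24)
  = 1 − 60/120 = 1 − 0.5000 ≈ 0.500

0.500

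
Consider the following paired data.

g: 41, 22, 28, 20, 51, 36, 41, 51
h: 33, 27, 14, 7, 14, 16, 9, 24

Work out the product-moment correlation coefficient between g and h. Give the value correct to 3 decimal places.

0.185

n = 8, Σg = 290, Σh = 144, Σg² = 11528, Σh² = 3172, Σgh = 5362
nΣgh − ΣgΣh = 42896 − 41760 = 1136
nΣg² − (Σg)² = 92224 − 84100 = 8124; nΣh² − (Σh)² = 25376 − 20736 = 4640
r = 1136 / √(8124 × 4640) = 1136 / 6139.6547 ≈ 0.185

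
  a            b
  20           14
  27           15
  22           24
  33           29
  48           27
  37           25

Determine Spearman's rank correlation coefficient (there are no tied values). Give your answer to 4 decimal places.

0.7714

Rank a: 1, 3, 2, 4, 6, 5
Rank b: 1, 2, 3, 6, 5, 4
d = rank(a) − rank(b): 0, 1, -1, -2, 1, 1; Σd² = 8
ρ = 1 − 6Σd² / [n(n²−1)] = 1 − 6×8 / (6×35) = 1 − 48/210 ≈ 0.7714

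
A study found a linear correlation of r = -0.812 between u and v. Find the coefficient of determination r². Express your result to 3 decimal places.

r² = (-0.812)² = 0.659

0.659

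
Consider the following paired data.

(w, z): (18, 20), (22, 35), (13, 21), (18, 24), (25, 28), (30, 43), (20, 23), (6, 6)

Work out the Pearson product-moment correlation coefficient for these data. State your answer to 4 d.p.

n = 8, Σw = 152, Σz = 200, Σw² = 3262, Σz² = 5840, Σwz = 4321
nΣwz − ΣwΣz = 34568 − 30400 = 4168
nΣw² − (Σw)² = 26096 − 23104 = 2992; nΣz² − (Σz)² = 46720 − 40000 = 6720
r = 4168 / √(2992 × 6720) = 4168 / 4483.9982 ≈ 0.9295

0.9295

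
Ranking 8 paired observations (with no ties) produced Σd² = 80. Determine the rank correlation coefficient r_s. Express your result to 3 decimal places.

ρ = 1 − 6Σd² / [n(n²−1)] = 1 − 6×80 / (8×63)
  = 1 − 480/504 = 1 − 0.9524 ≈ 0.048

0.048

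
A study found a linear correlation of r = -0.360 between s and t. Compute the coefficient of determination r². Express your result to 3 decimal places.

r² = (-0.360)² = 0.130

0.130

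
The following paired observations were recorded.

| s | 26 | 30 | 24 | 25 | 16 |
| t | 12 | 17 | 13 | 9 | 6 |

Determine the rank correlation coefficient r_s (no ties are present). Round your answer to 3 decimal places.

0.700

Rank s: 4, 5, 2, 3, 1
Rank t: 3, 5, 4, 2, 1
d = rank(s) − rank(t): 1, 0, -2, 1, 0; Σd² = 6
ρ = 1 − 6Σd² / [n(n²−1)] = 1 − 6×6 / (5×24) = 1 − 36/120 ≈ 0.700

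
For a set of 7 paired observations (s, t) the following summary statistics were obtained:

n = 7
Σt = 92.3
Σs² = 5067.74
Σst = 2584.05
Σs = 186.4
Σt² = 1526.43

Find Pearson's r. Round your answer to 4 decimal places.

r = (nΣst − ΣsΣt) / √[(nΣs² − (Σs)²)(nΣt² − (Σt)²)]
Numerator: 7×2584.05 − 186.4×92.3 = 883.63
Denominator: √[(35474.18 − 34744.96)(10685.01 − 8519.29)] = √[729.22 × 2165.72] = 1256.6966
r = 883.63 / 1256.6966 ≈ 0.7031

0.7031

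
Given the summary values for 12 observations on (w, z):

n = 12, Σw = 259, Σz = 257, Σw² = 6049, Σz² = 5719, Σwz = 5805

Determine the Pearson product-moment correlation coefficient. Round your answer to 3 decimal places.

0.822

r = (nΣwz − ΣwΣz) / √[(nΣw² − (Σw)²)(nΣz² − (Σz)²)]
Numerator: 12×5805 − 259×257 = 3097
Denominator: √[(72588 − 67081)(68628 − 66049)] = √[5507 × 2579] = 3768.6275
r = 3097 / 3768.6275 ≈ 0.822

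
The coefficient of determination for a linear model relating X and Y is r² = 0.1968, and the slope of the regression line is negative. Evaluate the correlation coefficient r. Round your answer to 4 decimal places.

-0.4436

|r| = √0.1968 = 0.4436
The association is negative, so r = −0.4436.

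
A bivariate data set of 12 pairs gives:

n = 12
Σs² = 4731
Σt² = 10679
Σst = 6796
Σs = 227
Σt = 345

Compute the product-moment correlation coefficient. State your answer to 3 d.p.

r = (nΣst − ΣsΣt) / √[(nΣs² − (Σs)²)(nΣt² − (Σt)²)]
Numerator: 12×6796 − 227×345 = 3237
Denominator: √[(56772 − 51529)(128148 − 119025)] = √[5243 × 9123] = 6916.0602
r = 3237 / 6916.0602 ≈ 0.468

0.468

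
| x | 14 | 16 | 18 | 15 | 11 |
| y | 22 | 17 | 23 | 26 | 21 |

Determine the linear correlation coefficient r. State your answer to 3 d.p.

n = 5, Σx = 74, Σy = 109, Σx² = 1122, Σy² = 2419, Σxy = 1615
nΣxy − ΣxΣy = 8075 − 8066 = 9
nΣx² − (Σx)² = 5610 − 5476 = 134; nΣy² − (Σy)² = 12095 − 11881 = 214
r = 9 / √(134 × 214) = 9 / 169.3399 ≈ 0.053

0.053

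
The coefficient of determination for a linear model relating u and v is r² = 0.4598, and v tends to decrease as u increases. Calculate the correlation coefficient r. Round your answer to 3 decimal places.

-0.678

|r| = √0.4598 = 0.678
The association is negative, so r = −0.678.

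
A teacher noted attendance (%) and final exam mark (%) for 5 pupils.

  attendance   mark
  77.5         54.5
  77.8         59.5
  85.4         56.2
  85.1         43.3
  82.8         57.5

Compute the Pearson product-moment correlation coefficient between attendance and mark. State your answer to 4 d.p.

-0.4895

n = 5, Σx = 408.6, Σy = 271, Σx² = 33450.1, Σy² = 14850.08, Σxy = 22098.16
nΣxy − ΣxΣy = 110490.8 − 110730.6 = -239.8
nΣx² − (Σx)² = 167250.5 − 166953.96 = 296.54; nΣy² − (Σy)² = 74250.4 − 73441 = 809.4
r = -239.8 / √(296.54 × 809.4) = -239.8 / 489.9178 ≈ -0.4895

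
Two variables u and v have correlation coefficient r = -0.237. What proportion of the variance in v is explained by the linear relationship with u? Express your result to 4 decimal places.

r² = (-0.237)² = 0.0562

0.0562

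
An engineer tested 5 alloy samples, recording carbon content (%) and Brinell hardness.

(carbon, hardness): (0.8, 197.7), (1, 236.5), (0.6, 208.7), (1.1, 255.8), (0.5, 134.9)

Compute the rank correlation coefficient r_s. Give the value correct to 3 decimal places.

0.900

Rank carbon: 3, 4, 2, 5, 1
Rank hardness: 2, 4, 3, 5, 1
d = rank(carbon) − rank(hardness): 1, 0, -1, 0, 0; Σd² = 2
ρ = 1 − 6Σd² / [n(n²−1)] = 1 − 6×2 / (5×24) = 1 − 12/120 ≈ 0.900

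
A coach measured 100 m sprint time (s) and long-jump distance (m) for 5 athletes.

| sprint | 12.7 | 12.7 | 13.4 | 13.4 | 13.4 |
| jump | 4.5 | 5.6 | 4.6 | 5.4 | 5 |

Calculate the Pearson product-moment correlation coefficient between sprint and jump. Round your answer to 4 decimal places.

-0.0569

n = 5, Σx = 65.6, Σy = 25.1, Σx² = 861.26, Σy² = 126.93, Σxy = 329.27
nΣxy − ΣxΣy = 1646.35 − 1646.56 = -0.21
nΣx² − (Σx)² = 4306.3 − 4303.36 = 2.94; nΣy² − (Σy)² = 634.65 − 630.01 = 4.64
r = -0.21 / √(2.94 × 4.64) = -0.21 / 3.6935 ≈ -0.0569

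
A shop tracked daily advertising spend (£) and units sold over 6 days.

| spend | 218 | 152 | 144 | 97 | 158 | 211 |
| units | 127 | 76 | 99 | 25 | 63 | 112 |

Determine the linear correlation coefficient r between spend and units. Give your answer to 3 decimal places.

0.899

n = 6, Σx = 980, Σy = 502, Σx² = 170258, Σy² = 48844, Σxy = 89505
nΣxy − ΣxΣy = 537030 − 491960 = 45070
nΣx² − (Σx)² = 1021548 − 960400 = 61148; nΣy² − (Σy)² = 293064 − 252004 = 41060
r = 45070 / √(61148 × 41060) = 45070 / 50107.2538 ≈ 0.899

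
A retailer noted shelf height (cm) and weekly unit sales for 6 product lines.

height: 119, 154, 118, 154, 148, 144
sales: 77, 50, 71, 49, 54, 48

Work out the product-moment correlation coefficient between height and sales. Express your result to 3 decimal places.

-0.947

n = 6, Σx = 837, Σy = 349, Σx² = 118157, Σy² = 21091, Σxy = 47691
nΣxy − ΣxΣy = 286146 − 292113 = -5967
nΣx² − (Σx)² = 708942 − 700569 = 8373; nΣy² − (Σy)² = 126546 − 121801 = 4745
r = -5967 / √(8373 × 4745) = -5967 / 6303.1647 ≈ -0.947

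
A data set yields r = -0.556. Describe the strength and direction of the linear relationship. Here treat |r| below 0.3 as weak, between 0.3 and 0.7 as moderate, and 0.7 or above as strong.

r = -0.556 < 0 so the relationship is negative.
|r| = 0.556, which falls in the moderate range.

moderate negative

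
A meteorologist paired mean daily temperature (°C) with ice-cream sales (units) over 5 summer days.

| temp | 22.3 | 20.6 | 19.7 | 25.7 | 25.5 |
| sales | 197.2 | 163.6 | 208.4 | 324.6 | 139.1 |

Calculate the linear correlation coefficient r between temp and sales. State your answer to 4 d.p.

n = 5, Σx = 113.8, Σy = 1032.9, Σx² = 2620.48, Σy² = 233797.33, Σxy = 23762.47
nΣxy − ΣxΣy = 118812.35 − 117544.02 = 1268.33
nΣx² − (Σx)² = 13102.4 − 12950.44 = 151.96; nΣy² − (Σy)² = 1168986.65 − 1066882.41 = 102104.24
r = 1268.33 / √(151.96 × 102104.24) = 1268.33 / 3939.0050 ≈ 0.3220

0.3220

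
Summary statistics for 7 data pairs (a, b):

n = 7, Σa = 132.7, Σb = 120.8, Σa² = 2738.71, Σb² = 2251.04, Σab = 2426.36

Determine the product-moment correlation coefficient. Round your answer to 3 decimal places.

0.708

r = (nΣab − ΣaΣb) / √[(nΣa² − (Σa)²)(nΣb² − (Σb)²)]
Numerator: 7×2426.36 − 132.7×120.8 = 954.36
Denominator: √[(19170.97 − 17609.29)(15757.28 − 14592.64)] = √[1561.68 × 1164.64] = 1348.6271
r = 954.36 / 1348.6271 ≈ 0.708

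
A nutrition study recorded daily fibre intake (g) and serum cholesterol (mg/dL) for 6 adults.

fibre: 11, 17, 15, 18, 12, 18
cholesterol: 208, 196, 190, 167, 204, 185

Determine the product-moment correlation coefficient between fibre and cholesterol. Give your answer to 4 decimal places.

n = 6, Σx = 91, Σy = 1150, Σx² = 1427, Σy² = 221510, Σxy = 17254
nΣxy − ΣxΣy = 103524 − 104650 = -1126
nΣx² − (Σx)² = 8562 − 8281 = 281; nΣy² − (Σy)² = 1329060 − 1322500 = 6560
r = -1126 / √(281 × 6560) = -1126 / 1357.7039 ≈ -0.8293

-0.8293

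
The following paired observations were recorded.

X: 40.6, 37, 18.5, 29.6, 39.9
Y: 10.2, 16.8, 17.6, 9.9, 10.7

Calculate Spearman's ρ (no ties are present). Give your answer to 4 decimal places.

Rank X: 5, 3, 1, 2, 4
Rank Y: 2, 4, 5, 1, 3
d = rank(X) − rank(Y): 3, -1, -4, 1, 1; Σd² = 28
ρ = 1 − 6Σd² / [n(n²−1)] = 1 − 6×28 / (5×24) = 1 − 168/120 ≈ -0.4000

-0.4000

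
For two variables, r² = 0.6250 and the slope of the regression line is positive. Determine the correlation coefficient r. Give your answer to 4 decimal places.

|r| = √0.6250 = 0.7906
The association is positive, so r = 0.7906.

0.7906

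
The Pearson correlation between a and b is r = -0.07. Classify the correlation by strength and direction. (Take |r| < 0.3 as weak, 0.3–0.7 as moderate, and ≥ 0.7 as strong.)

weak negative

r = -0.07 < 0 so the relationship is negative.
|r| = 0.07, which falls in the weak range.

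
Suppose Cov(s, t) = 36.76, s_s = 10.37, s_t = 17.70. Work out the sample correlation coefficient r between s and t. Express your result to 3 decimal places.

r = Cov(s,t) / (s_s · s_t) = 36.76 / (10.37 × 17.70)
  = 36.76 / 183.5490 ≈ 0.200

0.200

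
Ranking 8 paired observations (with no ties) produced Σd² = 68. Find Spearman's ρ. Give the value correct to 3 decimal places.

ρ = 1 − 6Σd² / [n(n²−1)] = 1 − 6×68 / (8×63)
  = 1 − 408/504 = 1 − 0.8095 ≈ 0.190

0.190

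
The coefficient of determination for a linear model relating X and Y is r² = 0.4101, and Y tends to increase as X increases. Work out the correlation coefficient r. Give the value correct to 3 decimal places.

0.640

|r| = √0.4101 = 0.640
The association is positive, so r = 0.640.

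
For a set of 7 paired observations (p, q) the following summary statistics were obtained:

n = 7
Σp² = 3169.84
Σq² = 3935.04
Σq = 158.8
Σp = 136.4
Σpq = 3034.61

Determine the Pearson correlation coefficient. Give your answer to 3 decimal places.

r = (nΣpq − ΣpΣq) / √[(nΣp² − (Σp)²)(nΣq² − (Σq)²)]
Numerator: 7×3034.61 − 136.4×158.8 = -418.05
Denominator: √[(22188.88 − 18604.96)(27545.28 − 25217.44)] = √[3583.92 × 2327.84] = 2888.3892
r = -418.05 / 2888.3892 ≈ -0.145

-0.145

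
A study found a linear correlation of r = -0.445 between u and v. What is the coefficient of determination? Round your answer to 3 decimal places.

r² = (-0.445)² = 0.198

0.198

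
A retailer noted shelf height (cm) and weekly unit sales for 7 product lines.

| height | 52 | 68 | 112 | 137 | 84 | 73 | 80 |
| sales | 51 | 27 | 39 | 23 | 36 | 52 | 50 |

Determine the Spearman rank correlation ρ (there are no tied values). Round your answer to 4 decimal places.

-0.5357

Rank height: 1, 2, 6, 7, 5, 3, 4
Rank sales: 6, 2, 4, 1, 3, 7, 5
d = rank(height) − rank(sales): -5, 0, 2, 6, 2, -4, -1; Σd² = 86
ρ = 1 − 6Σd² / [n(n²−1)] = 1 − 6×86 / (7×48) = 1 − 516/336 ≈ -0.5357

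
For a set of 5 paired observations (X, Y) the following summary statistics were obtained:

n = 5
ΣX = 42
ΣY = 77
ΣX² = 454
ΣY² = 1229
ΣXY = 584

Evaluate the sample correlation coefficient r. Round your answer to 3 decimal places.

-0.950

r = (nΣXY − ΣXΣY) / √[(nΣX² − (ΣX)²)(nΣY² − (ΣY)²)]
Numerator: 5×584 − 42×77 = -314
Denominator: √[(2270 − 1764)(6145 − 5929)] = √[506 × 216] = 330.5995
r = -314 / 330.5995 ≈ -0.950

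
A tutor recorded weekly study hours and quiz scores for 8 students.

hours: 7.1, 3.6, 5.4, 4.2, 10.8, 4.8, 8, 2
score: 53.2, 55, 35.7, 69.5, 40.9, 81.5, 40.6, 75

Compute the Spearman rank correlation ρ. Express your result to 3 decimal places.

-0.667

Rank hours: 6, 2, 5, 3, 8, 4, 7, 1
Rank score: 4, 5, 1, 6, 3, 8, 2, 7
d = rank(hours) − rank(score): 2, -3, 4, -3, 5, -4, 5, -6; Σd² = 140
ρ = 1 − 6Σd² / [n(n²−1)] = 1 − 6×140 / (8×63) = 1 − 840/504 ≈ -0.667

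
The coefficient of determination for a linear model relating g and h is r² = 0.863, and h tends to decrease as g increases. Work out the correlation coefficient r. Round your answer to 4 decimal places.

-0.9290

|r| = √0.863 = 0.9290
The association is negative, so r = −0.9290.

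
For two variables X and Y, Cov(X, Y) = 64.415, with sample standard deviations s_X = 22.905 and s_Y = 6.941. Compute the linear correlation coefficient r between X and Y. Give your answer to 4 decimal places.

0.4052

r = Cov(X,Y) / (s_X · s_Y) = 64.415 / (22.905 × 6.941)
  = 64.415 / 158.9836 ≈ 0.4052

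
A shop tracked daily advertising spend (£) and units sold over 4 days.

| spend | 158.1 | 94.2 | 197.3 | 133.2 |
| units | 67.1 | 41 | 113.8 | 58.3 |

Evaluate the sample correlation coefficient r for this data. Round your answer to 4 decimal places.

n = 4, Σx = 582.8, Σy = 280.2, Σx² = 90538.78, Σy² = 22532.74, Σxy = 44689.01
nΣxy − ΣxΣy = 178756.04 − 163300.56 = 15455.48
nΣx² − (Σx)² = 362155.12 − 339655.84 = 22499.28; nΣy² − (Σy)² = 90130.96 − 78512.04 = 11618.92
r = 15455.48 / √(22499.28 × 11618.92) = 15455.48 / 16168.4054 ≈ 0.9559

0.9559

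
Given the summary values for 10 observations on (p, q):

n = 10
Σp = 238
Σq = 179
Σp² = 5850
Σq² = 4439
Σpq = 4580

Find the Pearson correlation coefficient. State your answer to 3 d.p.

0.668

r = (nΣpq − ΣpΣq) / √[(nΣp² − (Σp)²)(nΣq² − (Σq)²)]
Numerator: 10×4580 − 238×179 = 3198
Denominator: √[(58500 − 56644)(44390 − 32041)] = √[1856 × 12349] = 4787.4569
r = 3198 / 4787.4569 ≈ 0.668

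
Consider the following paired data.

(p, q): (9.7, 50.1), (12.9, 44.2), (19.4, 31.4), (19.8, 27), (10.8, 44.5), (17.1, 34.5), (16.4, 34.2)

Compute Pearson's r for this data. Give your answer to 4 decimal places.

-0.9789

n = 7, Σp = 106.1, Σq = 265.9, Σp² = 1706.91, Σq² = 10518.75, Σpq = 3831.34
nΣpq − ΣpΣq = 26819.38 − 28211.99 = -1392.61
nΣp² − (Σp)² = 11948.37 − 11257.21 = 691.16; nΣq² − (Σq)² = 73631.25 − 70702.81 = 2928.44
r = -1392.61 / √(691.16 × 2928.44) = -1392.61 / 1422.6808 ≈ -0.9789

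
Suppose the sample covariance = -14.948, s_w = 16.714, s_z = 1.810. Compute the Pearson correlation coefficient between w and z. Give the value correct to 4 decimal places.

r = Cov(w,z) / (s_w · s_z) = -14.948 / (16.714 × 1.810)
  = -14.948 / 30.2523 ≈ -0.4941

-0.4941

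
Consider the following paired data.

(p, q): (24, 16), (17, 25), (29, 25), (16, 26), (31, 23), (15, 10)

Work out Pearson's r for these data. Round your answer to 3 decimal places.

n = 6, Σp = 132, Σq = 125, Σp² = 3148, Σq² = 2811, Σpq = 2813
nΣpq − ΣpΣq = 16878 − 16500 = 378
nΣp² − (Σp)² = 18888 − 17424 = 1464; nΣq² − (Σq)² = 16866 − 15625 = 1241
r = 378 / √(1464 × 1241) = 378 / 1347.8961 ≈ 0.280

0.280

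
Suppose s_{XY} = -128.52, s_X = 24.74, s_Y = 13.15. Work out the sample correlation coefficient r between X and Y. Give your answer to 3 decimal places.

-0.395

r = Cov(X,Y) / (s_X · s_Y) = -128.52 / (24.74 × 13.15)
  = -128.52 / 325.3310 ≈ -0.395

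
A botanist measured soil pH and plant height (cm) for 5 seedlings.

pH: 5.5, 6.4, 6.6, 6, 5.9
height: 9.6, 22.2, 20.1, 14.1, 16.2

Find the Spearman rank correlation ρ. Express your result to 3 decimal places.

0.800

Rank pH: 1, 4, 5, 3, 2
Rank height: 1, 5, 4, 2, 3
d = rank(pH) − rank(height): 0, -1, 1, 1, -1; Σd² = 4
ρ = 1 − 6Σd² / [n(n²−1)] = 1 − 6×4 / (5×24) = 1 − 24/120 ≈ 0.800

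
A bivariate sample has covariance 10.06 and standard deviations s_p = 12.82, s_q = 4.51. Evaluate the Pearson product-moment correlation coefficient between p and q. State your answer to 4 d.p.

0.1740

r = Cov(p,q) / (s_p · s_q) = 10.06 / (12.82 × 4.51)
  = 10.06 / 57.8182 ≈ 0.1740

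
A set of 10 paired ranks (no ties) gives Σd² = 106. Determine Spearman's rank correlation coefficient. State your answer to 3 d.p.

0.358

ρ = 1 − 6Σd² / [n(n²−1)] = 1 − 6×106 / (10×99)
  = 1 − 636/990 = 1 − 0.6424 ≈ 0.358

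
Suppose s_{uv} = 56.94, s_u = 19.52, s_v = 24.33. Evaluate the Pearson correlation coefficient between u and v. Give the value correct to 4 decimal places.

0.1199

r = Cov(u,v) / (s_u · s_v) = 56.94 / (19.52 × 24.33)
  = 56.94 / 474.9216 ≈ 0.1199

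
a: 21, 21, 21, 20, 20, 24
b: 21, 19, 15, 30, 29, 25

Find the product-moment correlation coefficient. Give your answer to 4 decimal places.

n = 6, Σa = 127, Σb = 139, Σa² = 2699, Σb² = 3393, Σab = 2935
nΣab − ΣaΣb = 17610 − 17653 = -43
nΣa² − (Σa)² = 16194 − 16129 = 65; nΣb² − (Σb)² = 20358 − 19321 = 1037
r = -43 / √(65 × 1037) = -43 / 259.6247 ≈ -0.1656

-0.1656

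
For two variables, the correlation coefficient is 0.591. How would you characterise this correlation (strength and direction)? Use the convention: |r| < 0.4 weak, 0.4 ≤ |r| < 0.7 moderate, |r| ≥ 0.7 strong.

moderate positive

r = 0.591 > 0 so the relationship is positive.
|r| = 0.591, which falls in the moderate range.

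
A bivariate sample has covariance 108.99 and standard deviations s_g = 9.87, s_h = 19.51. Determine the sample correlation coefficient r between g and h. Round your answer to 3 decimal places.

r = Cov(g,h) / (s_g · s_h) = 108.99 / (9.87 × 19.51)
  = 108.99 / 192.5637 ≈ 0.566

0.566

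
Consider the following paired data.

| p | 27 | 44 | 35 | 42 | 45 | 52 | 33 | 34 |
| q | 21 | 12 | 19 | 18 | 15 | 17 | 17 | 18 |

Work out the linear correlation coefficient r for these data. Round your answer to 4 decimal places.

n = 8, Σp = 312, Σq = 137, Σp² = 12628, Σq² = 2397, Σpq = 5248
nΣpq − ΣpΣq = 41984 − 42744 = -760
nΣp² − (Σp)² = 101024 − 97344 = 3680; nΣq² − (Σq)² = 19176 − 18769 = 407
r = -760 / √(3680 × 407) = -760 / 1223.8301 ≈ -0.6210

-0.6210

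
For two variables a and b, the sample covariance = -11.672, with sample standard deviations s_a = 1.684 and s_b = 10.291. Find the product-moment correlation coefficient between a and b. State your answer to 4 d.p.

-0.6735

r = Cov(a,b) / (s_a · s_b) = -11.672 / (1.684 × 10.291)
  = -11.672 / 17.3300 ≈ -0.6735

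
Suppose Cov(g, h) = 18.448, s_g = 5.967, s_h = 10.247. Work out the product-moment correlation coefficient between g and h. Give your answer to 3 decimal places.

r = Cov(g,h) / (s_g · s_h) = 18.448 / (5.967 × 10.247)
  = 18.448 / 61.1438 ≈ 0.302

0.302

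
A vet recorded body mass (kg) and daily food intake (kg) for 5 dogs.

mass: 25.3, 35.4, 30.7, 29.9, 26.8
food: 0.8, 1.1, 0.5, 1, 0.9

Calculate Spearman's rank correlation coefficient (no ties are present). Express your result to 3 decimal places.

Rank mass: 1, 5, 4, 3, 2
Rank food: 2, 5, 1, 4, 3
d = rank(mass) − rank(food): -1, 0, 3, -1, -1; Σd² = 12
ρ = 1 − 6Σd² / [n(n²−1)] = 1 − 6×12 / (5×24) = 1 − 72/120 ≈ 0.400

0.400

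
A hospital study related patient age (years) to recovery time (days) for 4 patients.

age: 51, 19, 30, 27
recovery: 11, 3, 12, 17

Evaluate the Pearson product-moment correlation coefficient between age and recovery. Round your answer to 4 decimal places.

0.3024

n = 4, Σx = 127, Σy = 43, Σx² = 4591, Σy² = 563, Σxy = 1437
nΣxy − ΣxΣy = 5748 − 5461 = 287
nΣx² − (Σx)² = 18364 − 16129 = 2235; nΣy² − (Σy)² = 2252 − 1849 = 403
r = 287 / √(2235 × 403) = 287 / 949.0548 ≈ 0.3024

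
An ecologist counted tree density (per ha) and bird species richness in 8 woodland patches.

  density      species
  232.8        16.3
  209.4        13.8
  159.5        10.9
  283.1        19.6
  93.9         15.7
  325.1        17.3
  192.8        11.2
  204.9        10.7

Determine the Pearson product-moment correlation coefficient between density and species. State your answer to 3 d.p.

n = 8, Σx = 1701.5, Σy = 115.5, Σx² = 397293.13, Σy² = 1744.81, Σxy = 25421.92
nΣxy − ΣxΣy = 203375.36 − 196523.25 = 6852.11
nΣx² − (Σx)² = 3178345.04 − 2895102.25 = 283242.79; nΣy² − (Σy)² = 13958.48 − 13340.25 = 618.23
r = 6852.11 / √(283242.79 × 618.23) = 6852.11 / 13232.8829 ≈ 0.518

0.518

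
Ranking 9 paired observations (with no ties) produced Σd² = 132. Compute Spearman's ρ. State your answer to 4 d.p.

-0.1000

ρ = 1 − 6Σd² / [n(n²−1)] = 1 − 6×132 / (9×80)
  = 1 − 792/720 = 1 − 1.10000 ≈ -0.1000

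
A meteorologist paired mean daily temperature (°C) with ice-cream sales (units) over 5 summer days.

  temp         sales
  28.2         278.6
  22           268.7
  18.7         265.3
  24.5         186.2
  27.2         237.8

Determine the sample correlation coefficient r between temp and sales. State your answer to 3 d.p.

n = 5, Σx = 120.6, Σy = 1236.6, Σx² = 2969.02, Σy² = 311421.02, Σxy = 29759.09
nΣxy − ΣxΣy = 148795.45 − 149133.96 = -338.51
nΣx² − (Σx)² = 14845.1 − 14544.36 = 300.74; nΣy² − (Σy)² = 1557105.1 − 1529179.56 = 27925.54
r = -338.51 / √(300.74 × 27925.54) = -338.51 / 2897.9867 ≈ -0.117

-0.117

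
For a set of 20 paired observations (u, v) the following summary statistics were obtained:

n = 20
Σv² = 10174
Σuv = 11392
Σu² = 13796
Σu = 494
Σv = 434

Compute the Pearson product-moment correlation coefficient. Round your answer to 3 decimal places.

0.612

r = (nΣuv − ΣuΣv) / √[(nΣu² − (Σu)²)(nΣv² − (Σv)²)]
Numerator: 20×11392 − 494×434 = 13444
Denominator: √[(275920 − 244036)(203480 − 188356)] = √[31884 × 15124] = 21959.3628
r = 13444 / 21959.3628 ≈ 0.612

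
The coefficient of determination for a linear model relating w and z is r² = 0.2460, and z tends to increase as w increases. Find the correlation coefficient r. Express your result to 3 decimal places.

0.496

|r| = √0.2460 = 0.496
The association is positive, so r = 0.496.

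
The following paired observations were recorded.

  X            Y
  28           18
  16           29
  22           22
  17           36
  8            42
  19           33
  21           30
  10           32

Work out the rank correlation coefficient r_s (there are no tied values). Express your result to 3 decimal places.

-0.738

Rank X: 8, 3, 7, 4, 1, 5, 6, 2
Rank Y: 1, 3, 2, 7, 8, 6, 4, 5
d = rank(X) − rank(Y): 7, 0, 5, -3, -7, -1, 2, -3; Σd² = 146
ρ = 1 − 6Σd² / [n(n²−1)] = 1 − 6×146 / (8×63) = 1 − 876/504 ≈ -0.738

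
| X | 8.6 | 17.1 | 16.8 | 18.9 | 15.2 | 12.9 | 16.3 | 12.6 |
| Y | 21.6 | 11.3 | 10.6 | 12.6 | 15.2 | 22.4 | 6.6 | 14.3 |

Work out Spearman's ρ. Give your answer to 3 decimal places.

-0.643

Rank X: 1, 7, 6, 8, 4, 3, 5, 2
Rank Y: 7, 3, 2, 4, 6, 8, 1, 5
d = rank(X) − rank(Y): -6, 4, 4, 4, -2, -5, 4, -3; Σd² = 138
ρ = 1 − 6Σd² / [n(n²−1)] = 1 − 6×138 / (8×63) = 1 − 828/504 ≈ -0.643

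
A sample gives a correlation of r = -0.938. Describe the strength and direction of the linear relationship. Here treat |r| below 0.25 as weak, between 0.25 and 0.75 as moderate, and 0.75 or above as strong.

strong negative

r = -0.938 < 0 so the relationship is negative.
|r| = 0.938, which falls in the strong range.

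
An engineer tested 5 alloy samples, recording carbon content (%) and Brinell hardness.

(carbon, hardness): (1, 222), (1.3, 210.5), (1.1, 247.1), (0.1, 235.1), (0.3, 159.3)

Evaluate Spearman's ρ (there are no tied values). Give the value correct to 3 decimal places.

Rank carbon: 3, 5, 4, 1, 2
Rank hardness: 3, 2, 5, 4, 1
d = rank(carbon) − rank(hardness): 0, 3, -1, -3, 1; Σd² = 20
ρ = 1 − 6Σd² / [n(n²−1)] = 1 − 6×20 / (5×24) = 1 − 120/120 ≈ 0.000

0.000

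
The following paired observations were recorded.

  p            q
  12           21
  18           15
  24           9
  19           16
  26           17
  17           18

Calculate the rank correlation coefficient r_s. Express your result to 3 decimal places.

Rank p: 1, 3, 5, 4, 6, 2
Rank q: 6, 2, 1, 3, 4, 5
d = rank(p) − rank(q): -5, 1, 4, 1, 2, -3; Σd² = 56
ρ = 1 − 6Σd² / [n(n²−1)] = 1 − 6×56 / (6×35) = 1 − 336/210 ≈ -0.600

-0.600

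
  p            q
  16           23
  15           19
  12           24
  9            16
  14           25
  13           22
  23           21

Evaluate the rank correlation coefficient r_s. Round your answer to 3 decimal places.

0.071

Rank p: 6, 5, 2, 1, 4, 3, 7
Rank q: 5, 2, 6, 1, 7, 4, 3
d = rank(p) − rank(q): 1, 3, -4, 0, -3, -1, 4; Σd² = 52
ρ = 1 − 6Σd² / [n(n²−1)] = 1 − 6×52 / (7×48) = 1 − 312/336 ≈ 0.071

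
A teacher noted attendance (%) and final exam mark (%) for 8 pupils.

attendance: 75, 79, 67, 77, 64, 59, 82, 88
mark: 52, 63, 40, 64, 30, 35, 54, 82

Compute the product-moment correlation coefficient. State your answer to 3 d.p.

0.920

n = 8, Σx = 591, Σy = 420, Σx² = 44329, Σy² = 24134, Σxy = 32114
nΣxy − ΣxΣy = 256912 − 248220 = 8692
nΣx² − (Σx)² = 354632 − 349281 = 5351; nΣy² − (Σy)² = 193072 − 176400 = 16672
r = 8692 / √(5351 × 16672) = 8692 / 9445.2037 ≈ 0.920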